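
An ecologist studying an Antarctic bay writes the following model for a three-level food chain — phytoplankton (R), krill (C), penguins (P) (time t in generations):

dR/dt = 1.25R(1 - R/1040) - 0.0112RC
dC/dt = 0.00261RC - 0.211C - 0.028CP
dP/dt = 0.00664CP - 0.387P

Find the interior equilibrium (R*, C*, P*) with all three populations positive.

R* ≈ 497, C* ≈ 58.3, P* ≈ 38.8

From dP/dt = 0: 0.00664C* = 0.387, so C* = 58.3.
From dR/dt = 0: 1.25(1 - R*/1040) = 0.0112·58.3, giving R* = 1040·(1 - 0.522) = 497.
From dC/dt = 0: 0.00261·497 - 0.211 = 0.028P*, so P* = 1.09/0.028 = 38.8.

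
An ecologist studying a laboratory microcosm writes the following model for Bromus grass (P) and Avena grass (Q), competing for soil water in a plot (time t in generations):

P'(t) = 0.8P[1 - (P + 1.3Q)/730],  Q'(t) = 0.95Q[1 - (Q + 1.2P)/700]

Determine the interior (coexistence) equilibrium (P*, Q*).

Setting both brackets to zero gives the nullclines P + 1.3Q = 730 and 1.2P + Q = 700.
Substituting Q = 700 - 1.2P into the first: P(1 - 1.3·1.2) = 730 - 1.3·700.
So P* = -180/-0.56 = 321, and then Q* = 700 - 1.2·321 = 314.

P* ≈ 321, Q* ≈ 314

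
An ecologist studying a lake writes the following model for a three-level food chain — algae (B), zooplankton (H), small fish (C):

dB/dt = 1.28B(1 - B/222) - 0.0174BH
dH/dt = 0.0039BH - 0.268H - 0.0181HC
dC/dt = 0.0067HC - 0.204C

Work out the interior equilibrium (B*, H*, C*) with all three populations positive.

B* ≈ 130, H* ≈ 30.4, C* ≈ 13.2

From dC/dt = 0: 0.0067H* = 0.204, so H* = 30.4.
From dB/dt = 0: 1.28(1 - B*/222) = 0.0174·30.4, giving B* = 222·(1 - 0.414) = 130.
From dH/dt = 0: 0.0039·130 - 0.268 = 0.0181C*, so C* = 0.239/0.0181 = 13.2.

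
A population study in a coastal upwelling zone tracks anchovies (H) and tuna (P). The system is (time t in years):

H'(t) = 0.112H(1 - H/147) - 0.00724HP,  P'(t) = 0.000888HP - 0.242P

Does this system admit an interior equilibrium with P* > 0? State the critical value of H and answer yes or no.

The predator equation gives dP/dt > 0 only when H > 0.242/0.000888 = 273.
Without the predator, H → K = 147. Since 147 < 273, the predator cannot invade.

Threshold H = 273; K < 273, so no, the predator goes extinct.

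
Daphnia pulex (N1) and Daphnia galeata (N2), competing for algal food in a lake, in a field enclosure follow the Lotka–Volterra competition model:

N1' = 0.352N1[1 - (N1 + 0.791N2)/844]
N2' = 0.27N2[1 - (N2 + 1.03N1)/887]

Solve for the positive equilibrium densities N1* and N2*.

Setting both brackets to zero gives the nullclines N1 + 0.791N2 = 844 and 1.03N1 + N2 = 887.
Substituting N2 = 887 - 1.03N1 into the first: N1(1 - 0.791·1.03) = 844 - 0.791·887.
So N1* = 142/0.185 = 769, and then N2* = 887 - 1.03·769 = 95.4.

N1* ≈ 769, N2* ≈ 95.4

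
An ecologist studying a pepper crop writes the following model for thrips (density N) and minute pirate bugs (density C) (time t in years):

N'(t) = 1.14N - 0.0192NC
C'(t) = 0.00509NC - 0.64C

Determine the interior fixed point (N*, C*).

Set dC/dt = 0 with C > 0: 0.00509N - 0.64 = 0, so N* = 0.64/0.00509 = 126.
Set dN/dt = 0 with N > 0: 1.14 - 0.0192C = 0, so C* = 1.14/0.0192 = 59.4.

N* ≈ 126, C* ≈ 59.4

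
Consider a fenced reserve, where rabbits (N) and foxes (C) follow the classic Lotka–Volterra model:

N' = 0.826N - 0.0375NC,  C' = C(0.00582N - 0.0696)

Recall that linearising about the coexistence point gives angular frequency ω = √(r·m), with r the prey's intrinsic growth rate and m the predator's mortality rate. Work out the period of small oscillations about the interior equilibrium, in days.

Here r = 0.826 and m = 0.0696, so r·m = 0.0575.
ω = √0.0575 = 0.24 per day, hence T = 2π/ω ≈ 26.2 days.

T ≈ 26.2 days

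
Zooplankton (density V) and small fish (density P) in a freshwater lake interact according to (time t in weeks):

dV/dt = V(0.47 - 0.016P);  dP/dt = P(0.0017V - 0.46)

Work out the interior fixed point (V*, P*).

Set dP/dt = 0 with P > 0: 0.0017V - 0.46 = 0, so V* = 0.46/0.0017 = 271.
Set dV/dt = 0 with V > 0: 0.47 - 0.016P = 0, so P* = 0.47/0.016 = 29.4.

V* ≈ 271, P* ≈ 29.4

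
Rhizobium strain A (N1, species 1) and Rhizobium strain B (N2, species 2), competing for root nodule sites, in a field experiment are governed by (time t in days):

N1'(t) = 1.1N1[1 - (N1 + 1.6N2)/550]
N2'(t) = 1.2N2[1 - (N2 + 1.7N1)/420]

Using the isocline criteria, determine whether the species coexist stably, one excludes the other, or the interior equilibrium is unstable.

unstable coexistence (outcome depends on initial conditions)

Compare the nullcline intercepts: K1/α12 = 550/1.6 = 344 < K2 = 420; K2/α21 = 420/1.7 = 247 < K1 = 550.
Since both are reversed, neither can invade when rare; the interior point is a saddle.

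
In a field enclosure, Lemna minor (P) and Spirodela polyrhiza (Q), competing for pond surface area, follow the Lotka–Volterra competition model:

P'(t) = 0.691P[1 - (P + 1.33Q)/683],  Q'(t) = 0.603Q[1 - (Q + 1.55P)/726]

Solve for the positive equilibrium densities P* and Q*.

Setting both brackets to zero gives the nullclines P + 1.33Q = 683 and 1.55P + Q = 726.
Substituting Q = 726 - 1.55P into the first: P(1 - 1.33·1.55) = 683 - 1.33·726.
So P* = -283/-1.06 = 266, and then Q* = 726 - 1.55·266 = 313.

P* ≈ 266, Q* ≈ 313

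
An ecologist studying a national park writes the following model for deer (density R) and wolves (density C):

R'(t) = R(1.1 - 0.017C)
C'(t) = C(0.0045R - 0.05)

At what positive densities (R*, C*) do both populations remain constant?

R* ≈ 11.1, C* ≈ 64.7

Set dC/dt = 0 with C > 0: 0.0045R - 0.05 = 0, so R* = 0.05/0.0045 = 11.1.
Set dR/dt = 0 with R > 0: 1.1 - 0.017C = 0, so C* = 1.1/0.017 = 64.7.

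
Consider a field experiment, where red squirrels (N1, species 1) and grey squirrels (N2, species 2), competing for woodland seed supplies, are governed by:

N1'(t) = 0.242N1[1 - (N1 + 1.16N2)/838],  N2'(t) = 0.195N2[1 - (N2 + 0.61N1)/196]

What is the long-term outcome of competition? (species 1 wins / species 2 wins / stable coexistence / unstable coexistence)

species 1 excludes species 2

Compare the nullcline intercepts: K1/α12 = 838/1.16 = 722 > K2 = 196; K2/α21 = 196/0.61 = 321 < K1 = 838.
Since the inequalities point opposite ways, species 1 can invade but species 2 cannot.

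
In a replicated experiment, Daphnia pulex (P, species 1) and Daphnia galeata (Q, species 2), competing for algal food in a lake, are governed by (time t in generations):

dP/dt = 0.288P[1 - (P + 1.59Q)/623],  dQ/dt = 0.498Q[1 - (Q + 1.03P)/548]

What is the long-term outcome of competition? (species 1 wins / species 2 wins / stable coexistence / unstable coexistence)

unstable coexistence (outcome depends on initial conditions)

Compare the nullcline intercepts: K1/α12 = 623/1.59 = 392 < K2 = 548; K2/α21 = 548/1.03 = 532 < K1 = 623.
Since both are reversed, neither can invade when rare; the interior point is a saddle.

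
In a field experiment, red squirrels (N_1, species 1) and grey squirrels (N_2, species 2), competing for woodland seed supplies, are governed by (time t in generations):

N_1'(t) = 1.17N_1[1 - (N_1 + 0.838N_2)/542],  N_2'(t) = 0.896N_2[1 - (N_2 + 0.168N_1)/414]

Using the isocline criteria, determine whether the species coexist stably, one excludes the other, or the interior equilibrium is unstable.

stable coexistence

Compare the nullcline intercepts: K1/α12 = 542/0.838 = 647 > K2 = 414; K2/α21 = 414/0.168 = 2460 > K1 = 542.
Since both inequalities hold, each species can invade when rare, so the interior equilibrium is stable.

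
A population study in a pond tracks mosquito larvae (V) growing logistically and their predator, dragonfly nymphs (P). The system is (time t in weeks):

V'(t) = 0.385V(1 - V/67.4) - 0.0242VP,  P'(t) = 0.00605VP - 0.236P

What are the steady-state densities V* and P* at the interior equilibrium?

V* ≈ 39, P* ≈ 6.7

From dP/dt = 0 with P > 0: 0.00605V* = 0.236, so V* = 39.
Substitute into dV/dt = 0: 0.385(1 - 39/67.4) = 0.0242P*.
The bracket is 0.421, giving P* = 0.162/0.0242 = 6.7.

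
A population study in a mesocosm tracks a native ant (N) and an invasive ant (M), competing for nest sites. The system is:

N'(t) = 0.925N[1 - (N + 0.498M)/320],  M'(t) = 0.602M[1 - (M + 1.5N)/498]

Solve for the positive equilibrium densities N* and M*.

Setting both brackets to zero gives the nullclines N + 0.498M = 320 and 1.5N + M = 498.
Substituting M = 498 - 1.5N into the first: N(1 - 0.498·1.5) = 320 - 0.498·498.
So N* = 72/0.253 = 285, and then M* = 498 - 1.5·285 = 71.1.

N* ≈ 285, M* ≈ 71.1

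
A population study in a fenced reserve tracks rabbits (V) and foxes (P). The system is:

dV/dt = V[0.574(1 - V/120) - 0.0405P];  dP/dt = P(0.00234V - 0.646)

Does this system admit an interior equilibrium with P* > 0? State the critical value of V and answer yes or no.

The predator equation gives dP/dt > 0 only when V > 0.646/0.00234 = 276.
Without the predator, V → K = 120. Since 120 < 276, the predator cannot invade.

Threshold V = 276; K < 276, so no, the predator goes extinct.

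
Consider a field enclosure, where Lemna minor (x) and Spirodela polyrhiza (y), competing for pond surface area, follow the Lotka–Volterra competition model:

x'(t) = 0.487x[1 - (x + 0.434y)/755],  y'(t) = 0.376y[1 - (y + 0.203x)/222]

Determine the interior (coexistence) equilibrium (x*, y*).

Setting both brackets to zero gives the nullclines x + 0.434y = 755 and 0.203x + y = 222.
Substituting y = 222 - 0.203x into the first: x(1 - 0.434·0.203) = 755 - 0.434·222.
So x* = 659/0.912 = 722, and then y* = 222 - 0.203·722 = 75.4.

x* ≈ 722, y* ≈ 75.4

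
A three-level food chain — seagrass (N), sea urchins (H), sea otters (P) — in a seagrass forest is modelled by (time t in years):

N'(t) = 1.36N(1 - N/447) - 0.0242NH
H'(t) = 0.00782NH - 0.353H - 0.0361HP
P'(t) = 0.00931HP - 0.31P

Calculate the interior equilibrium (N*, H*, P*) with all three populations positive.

From dP/dt = 0: 0.00931H* = 0.31, so H* = 33.3.
From dN/dt = 0: 1.36(1 - N*/447) = 0.0242·33.3, giving N* = 447·(1 - 0.593) = 182.
From dH/dt = 0: 0.00782·182 - 0.353 = 0.0361P*, so P* = 1.07/0.0361 = 29.7.

N* ≈ 182, H* ≈ 33.3, P* ≈ 29.7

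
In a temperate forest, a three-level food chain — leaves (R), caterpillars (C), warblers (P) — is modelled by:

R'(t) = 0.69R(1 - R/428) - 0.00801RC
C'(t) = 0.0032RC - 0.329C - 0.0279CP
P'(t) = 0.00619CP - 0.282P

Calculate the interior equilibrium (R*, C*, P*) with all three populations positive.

R* ≈ 202, C* ≈ 45.6, P* ≈ 11.3

From dP/dt = 0: 0.00619C* = 0.282, so C* = 45.6.
From dR/dt = 0: 0.69(1 - R*/428) = 0.00801·45.6, giving R* = 428·(1 - 0.529) = 202.
From dC/dt = 0: 0.0032·202 - 0.329 = 0.0279P*, so P* = 0.316/0.0279 = 11.3.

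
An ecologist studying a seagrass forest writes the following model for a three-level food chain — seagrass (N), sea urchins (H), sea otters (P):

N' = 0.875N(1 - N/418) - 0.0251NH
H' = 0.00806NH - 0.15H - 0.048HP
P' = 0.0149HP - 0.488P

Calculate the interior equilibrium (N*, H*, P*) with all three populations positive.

N* ≈ 25.3, H* ≈ 32.8, P* ≈ 1.12

From dP/dt = 0: 0.0149H* = 0.488, so H* = 32.8.
From dN/dt = 0: 0.875(1 - N*/418) = 0.0251·32.8, giving N* = 418·(1 - 0.94) = 25.3.
From dH/dt = 0: 0.00806·25.3 - 0.15 = 0.048P*, so P* = 0.0538/0.048 = 1.12.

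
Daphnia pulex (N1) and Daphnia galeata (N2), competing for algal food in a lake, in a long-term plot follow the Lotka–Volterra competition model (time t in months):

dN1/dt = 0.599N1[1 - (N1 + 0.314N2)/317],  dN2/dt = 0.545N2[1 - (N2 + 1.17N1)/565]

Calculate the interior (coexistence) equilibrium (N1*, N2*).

N1* ≈ 221, N2* ≈ 307

Setting both brackets to zero gives the nullclines N1 + 0.314N2 = 317 and 1.17N1 + N2 = 565.
Substituting N2 = 565 - 1.17N1 into the first: N1(1 - 0.314·1.17) = 317 - 0.314·565.
So N1* = 140/0.633 = 221, and then N2* = 565 - 1.17·221 = 307.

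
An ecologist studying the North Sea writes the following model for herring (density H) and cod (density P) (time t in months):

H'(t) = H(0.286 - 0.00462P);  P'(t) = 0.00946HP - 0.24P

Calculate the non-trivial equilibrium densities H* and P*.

Set dP/dt = 0 with P > 0: 0.00946H - 0.24 = 0, so H* = 0.24/0.00946 = 25.4.
Set dH/dt = 0 with H > 0: 0.286 - 0.00462P = 0, so P* = 0.286/0.00462 = 61.9.

H* ≈ 25.4, P* ≈ 61.9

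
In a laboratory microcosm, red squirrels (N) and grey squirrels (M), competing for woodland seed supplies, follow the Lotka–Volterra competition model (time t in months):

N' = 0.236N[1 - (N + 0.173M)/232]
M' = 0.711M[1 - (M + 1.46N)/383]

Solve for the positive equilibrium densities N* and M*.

Setting both brackets to zero gives the nullclines N + 0.173M = 232 and 1.46N + M = 383.
Substituting M = 383 - 1.46N into the first: N(1 - 0.173·1.46) = 232 - 0.173·383.
So N* = 166/0.747 = 222, and then M* = 383 - 1.46·222 = 59.2.

N* ≈ 222, M* ≈ 59.2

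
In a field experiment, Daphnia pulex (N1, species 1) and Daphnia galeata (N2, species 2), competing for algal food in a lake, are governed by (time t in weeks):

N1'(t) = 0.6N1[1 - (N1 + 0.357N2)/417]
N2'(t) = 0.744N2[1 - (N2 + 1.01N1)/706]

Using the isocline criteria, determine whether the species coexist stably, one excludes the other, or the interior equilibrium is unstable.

Compare the nullcline intercepts: K1/α12 = 417/0.357 = 1170 > K2 = 706; K2/α21 = 706/1.01 = 699 > K1 = 417.
Since both inequalities hold, each species can invade when rare, so the interior equilibrium is stable.

stable coexistence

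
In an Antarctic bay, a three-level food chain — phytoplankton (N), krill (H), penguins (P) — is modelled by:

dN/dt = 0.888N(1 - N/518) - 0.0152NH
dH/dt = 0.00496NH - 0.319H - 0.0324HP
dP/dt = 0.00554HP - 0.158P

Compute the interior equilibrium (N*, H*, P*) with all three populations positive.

N* ≈ 265, H* ≈ 28.5, P* ≈ 30.7

From dP/dt = 0: 0.00554H* = 0.158, so H* = 28.5.
From dN/dt = 0: 0.888(1 - N*/518) = 0.0152·28.5, giving N* = 518·(1 - 0.488) = 265.
From dH/dt = 0: 0.00496·265 - 0.319 = 0.0324P*, so P* = 0.996/0.0324 = 30.7.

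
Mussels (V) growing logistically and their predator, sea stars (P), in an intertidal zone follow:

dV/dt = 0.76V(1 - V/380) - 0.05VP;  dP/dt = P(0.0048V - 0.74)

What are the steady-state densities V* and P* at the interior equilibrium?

V* ≈ 154, P* ≈ 9.03

From dP/dt = 0 with P > 0: 0.0048V* = 0.74, so V* = 154.
Substitute into dV/dt = 0: 0.76(1 - 154/380) = 0.05P*.
The bracket is 0.594, giving P* = 0.452/0.05 = 9.03.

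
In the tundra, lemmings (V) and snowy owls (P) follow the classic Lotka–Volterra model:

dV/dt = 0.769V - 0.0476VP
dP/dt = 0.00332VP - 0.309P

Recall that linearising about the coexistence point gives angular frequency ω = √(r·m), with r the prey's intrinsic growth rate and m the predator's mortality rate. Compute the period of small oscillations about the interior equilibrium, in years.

Here r = 0.769 and m = 0.309, so r·m = 0.238.
ω = √0.238 = 0.487 per year, hence T = 2π/ω ≈ 12.9 years.

T ≈ 12.9 years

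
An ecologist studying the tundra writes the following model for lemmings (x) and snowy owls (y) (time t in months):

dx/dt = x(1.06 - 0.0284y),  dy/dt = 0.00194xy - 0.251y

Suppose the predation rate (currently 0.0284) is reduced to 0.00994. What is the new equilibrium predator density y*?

y* ≈ 107

At the interior fixed point, setting dx/dt = 0 with x > 0 fixes y* = (prey growth rate)/(xy coefficient) — independent of the other coefficients.
With the change, y* = 1.06/0.00994 = 107; it rises from 37.3.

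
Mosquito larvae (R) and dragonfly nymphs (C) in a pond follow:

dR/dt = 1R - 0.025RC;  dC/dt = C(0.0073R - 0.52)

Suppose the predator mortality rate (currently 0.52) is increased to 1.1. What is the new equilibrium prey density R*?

At the interior fixed point, setting dC/dt = 0 with C > 0 fixes R* = (predator death rate)/(RC coefficient) — independent of the other coefficients.
With the change, R* = 1.1/0.0073 = 151; it rises from 71.2.

R* ≈ 151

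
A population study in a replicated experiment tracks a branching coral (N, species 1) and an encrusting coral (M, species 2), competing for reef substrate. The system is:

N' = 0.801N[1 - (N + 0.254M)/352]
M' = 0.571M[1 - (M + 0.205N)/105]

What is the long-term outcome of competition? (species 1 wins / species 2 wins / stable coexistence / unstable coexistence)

stable coexistence

Compare the nullcline intercepts: K1/α12 = 352/0.254 = 1390 > K2 = 105; K2/α21 = 105/0.205 = 512 > K1 = 352.
Since both inequalities hold, each species can invade when rare, so the interior equilibrium is stable.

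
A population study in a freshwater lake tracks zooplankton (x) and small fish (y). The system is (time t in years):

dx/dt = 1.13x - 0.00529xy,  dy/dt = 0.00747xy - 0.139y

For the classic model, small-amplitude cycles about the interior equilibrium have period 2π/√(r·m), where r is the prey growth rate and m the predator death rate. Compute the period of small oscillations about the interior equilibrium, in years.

T ≈ 15.9 years

Here r = 1.13 and m = 0.139, so r·m = 0.157.
ω = √0.157 = 0.396 per year, hence T = 2π/ω ≈ 15.9 years.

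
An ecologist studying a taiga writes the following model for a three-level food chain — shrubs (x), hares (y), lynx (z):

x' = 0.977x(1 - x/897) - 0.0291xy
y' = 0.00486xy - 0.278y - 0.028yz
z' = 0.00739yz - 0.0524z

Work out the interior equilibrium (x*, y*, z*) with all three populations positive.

x* ≈ 708, y* ≈ 7.09, z* ≈ 113

From dz/dt = 0: 0.00739y* = 0.0524, so y* = 7.09.
From dx/dt = 0: 0.977(1 - x*/897) = 0.0291·7.09, giving x* = 897·(1 - 0.211) = 708.
From dy/dt = 0: 0.00486·708 - 0.278 = 0.028z*, so z* = 3.16/0.028 = 113.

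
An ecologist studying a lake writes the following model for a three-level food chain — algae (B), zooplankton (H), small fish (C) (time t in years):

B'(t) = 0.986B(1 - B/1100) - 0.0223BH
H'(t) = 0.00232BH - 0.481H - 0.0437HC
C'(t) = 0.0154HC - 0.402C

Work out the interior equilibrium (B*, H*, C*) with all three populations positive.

From dC/dt = 0: 0.0154H* = 0.402, so H* = 26.1.
From dB/dt = 0: 0.986(1 - B*/1100) = 0.0223·26.1, giving B* = 1100·(1 - 0.59) = 451.
From dH/dt = 0: 0.00232·451 - 0.481 = 0.0437C*, so C* = 0.564/0.0437 = 12.9.

B* ≈ 451, H* ≈ 26.1, C* ≈ 12.9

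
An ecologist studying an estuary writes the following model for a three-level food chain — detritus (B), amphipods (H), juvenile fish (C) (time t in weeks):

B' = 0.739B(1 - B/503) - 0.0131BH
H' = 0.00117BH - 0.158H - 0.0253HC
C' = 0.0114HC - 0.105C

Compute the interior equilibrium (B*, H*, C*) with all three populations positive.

B* ≈ 421, H* ≈ 9.21, C* ≈ 13.2

From dC/dt = 0: 0.0114H* = 0.105, so H* = 9.21.
From dB/dt = 0: 0.739(1 - B*/503) = 0.0131·9.21, giving B* = 503·(1 - 0.163) = 421.
From dH/dt = 0: 0.00117·421 - 0.158 = 0.0253C*, so C* = 0.334/0.0253 = 13.2.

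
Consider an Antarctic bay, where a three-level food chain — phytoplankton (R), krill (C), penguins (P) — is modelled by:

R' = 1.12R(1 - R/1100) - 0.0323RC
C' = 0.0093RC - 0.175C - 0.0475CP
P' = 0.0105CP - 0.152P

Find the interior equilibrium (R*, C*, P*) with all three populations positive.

From dP/dt = 0: 0.0105C* = 0.152, so C* = 14.5.
From dR/dt = 0: 1.12(1 - R*/1100) = 0.0323·14.5, giving R* = 1100·(1 - 0.417) = 641.
From dC/dt = 0: 0.0093·641 - 0.175 = 0.0475P*, so P* = 5.78/0.0475 = 122.

R* ≈ 641, C* ≈ 14.5, P* ≈ 122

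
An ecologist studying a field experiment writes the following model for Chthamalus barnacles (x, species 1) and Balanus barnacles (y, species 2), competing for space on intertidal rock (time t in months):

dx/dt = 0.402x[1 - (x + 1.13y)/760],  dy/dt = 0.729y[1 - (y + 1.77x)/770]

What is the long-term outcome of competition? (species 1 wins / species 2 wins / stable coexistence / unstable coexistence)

unstable coexistence (outcome depends on initial conditions)

Compare the nullcline intercepts: K1/α12 = 760/1.13 = 673 < K2 = 770; K2/α21 = 770/1.77 = 435 < K1 = 760.
Since both are reversed, neither can invade when rare; the interior point is a saddle.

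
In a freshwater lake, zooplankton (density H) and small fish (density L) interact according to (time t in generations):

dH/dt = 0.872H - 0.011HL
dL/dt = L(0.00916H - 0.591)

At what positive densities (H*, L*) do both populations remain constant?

Set dL/dt = 0 with L > 0: 0.00916H - 0.591 = 0, so H* = 0.591/0.00916 = 64.5.
Set dH/dt = 0 with H > 0: 0.872 - 0.011L = 0, so L* = 0.872/0.011 = 79.3.

H* ≈ 64.5, L* ≈ 79.3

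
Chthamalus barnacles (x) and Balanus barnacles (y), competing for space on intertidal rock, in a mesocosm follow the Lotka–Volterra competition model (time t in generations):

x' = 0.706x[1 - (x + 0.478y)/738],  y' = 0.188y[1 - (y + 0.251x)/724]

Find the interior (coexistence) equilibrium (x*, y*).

x* ≈ 445, y* ≈ 612

Setting both brackets to zero gives the nullclines x + 0.478y = 738 and 0.251x + y = 724.
Substituting y = 724 - 0.251x into the first: x(1 - 0.478·0.251) = 738 - 0.478·724.
So x* = 392/0.88 = 445, and then y* = 724 - 0.251·445 = 612.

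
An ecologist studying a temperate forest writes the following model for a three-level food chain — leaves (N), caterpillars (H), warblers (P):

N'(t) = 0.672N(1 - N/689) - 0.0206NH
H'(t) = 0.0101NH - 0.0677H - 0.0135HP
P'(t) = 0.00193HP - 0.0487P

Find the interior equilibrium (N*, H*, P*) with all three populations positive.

N* ≈ 156, H* ≈ 25.2, P* ≈ 112

From dP/dt = 0: 0.00193H* = 0.0487, so H* = 25.2.
From dN/dt = 0: 0.672(1 - N*/689) = 0.0206·25.2, giving N* = 689·(1 - 0.774) = 156.
From dH/dt = 0: 0.0101·156 - 0.0677 = 0.0135P*, so P* = 1.51/0.0135 = 112.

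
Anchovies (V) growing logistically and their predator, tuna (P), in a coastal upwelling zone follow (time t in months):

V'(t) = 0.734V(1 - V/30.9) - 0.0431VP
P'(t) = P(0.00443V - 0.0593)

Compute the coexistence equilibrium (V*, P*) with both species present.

From dP/dt = 0 with P > 0: 0.00443V* = 0.0593, so V* = 13.4.
Substitute into dV/dt = 0: 0.734(1 - 13.4/30.9) = 0.0431P*.
The bracket is 0.567, giving P* = 0.416/0.0431 = 9.65.

V* ≈ 13.4, P* ≈ 9.65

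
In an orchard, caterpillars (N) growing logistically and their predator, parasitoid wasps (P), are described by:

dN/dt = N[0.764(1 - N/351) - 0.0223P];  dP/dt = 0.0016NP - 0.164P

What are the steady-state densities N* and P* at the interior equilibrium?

From dP/dt = 0 with P > 0: 0.0016N* = 0.164, so N* = 102.
Substitute into dN/dt = 0: 0.764(1 - 102/351) = 0.0223P*.
The bracket is 0.708, giving P* = 0.541/0.0223 = 24.3.

N* ≈ 102, P* ≈ 24.3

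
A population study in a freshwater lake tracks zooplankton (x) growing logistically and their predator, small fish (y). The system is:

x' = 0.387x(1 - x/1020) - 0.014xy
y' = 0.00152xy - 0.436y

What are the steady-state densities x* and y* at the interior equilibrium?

x* ≈ 287, y* ≈ 19.9

From dy/dt = 0 with y > 0: 0.00152x* = 0.436, so x* = 287.
Substitute into dx/dt = 0: 0.387(1 - 287/1020) = 0.014y*.
The bracket is 0.719, giving y* = 0.278/0.014 = 19.9.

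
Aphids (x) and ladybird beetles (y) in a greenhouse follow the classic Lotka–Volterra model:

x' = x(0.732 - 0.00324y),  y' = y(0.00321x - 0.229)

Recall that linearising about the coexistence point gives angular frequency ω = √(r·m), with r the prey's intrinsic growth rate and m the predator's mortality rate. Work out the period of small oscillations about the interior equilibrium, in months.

Here r = 0.732 and m = 0.229, so r·m = 0.168.
ω = √0.168 = 0.409 per month, hence T = 2π/ω ≈ 15.3 months.

T ≈ 15.3 months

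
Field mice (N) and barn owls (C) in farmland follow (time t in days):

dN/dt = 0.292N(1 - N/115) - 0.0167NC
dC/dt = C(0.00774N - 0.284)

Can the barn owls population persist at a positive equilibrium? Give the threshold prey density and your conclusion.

The predator equation gives dC/dt > 0 only when N > 0.284/0.00774 = 36.7.
Without the predator, N → K = 115. Since 115 > 36.7, the predator can invade and persist.

Threshold N = 36.7; K > 36.7, so yes, the predator persists.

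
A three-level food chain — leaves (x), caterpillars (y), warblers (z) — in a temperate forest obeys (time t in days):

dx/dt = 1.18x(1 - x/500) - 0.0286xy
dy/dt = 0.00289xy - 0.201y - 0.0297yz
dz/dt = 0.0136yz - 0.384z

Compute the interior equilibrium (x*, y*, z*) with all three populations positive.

x* ≈ 158, y* ≈ 28.2, z* ≈ 8.59

From dz/dt = 0: 0.0136y* = 0.384, so y* = 28.2.
From dx/dt = 0: 1.18(1 - x*/500) = 0.0286·28.2, giving x* = 500·(1 - 0.684) = 158.
From dy/dt = 0: 0.00289·158 - 0.201 = 0.0297z*, so z* = 0.255/0.0297 = 8.59.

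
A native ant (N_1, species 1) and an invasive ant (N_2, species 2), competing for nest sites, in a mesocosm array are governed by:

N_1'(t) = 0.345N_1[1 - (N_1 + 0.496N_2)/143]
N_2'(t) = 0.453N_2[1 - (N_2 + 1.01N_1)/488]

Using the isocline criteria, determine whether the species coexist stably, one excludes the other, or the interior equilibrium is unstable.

species 2 excludes species 1

Compare the nullcline intercepts: K1/α12 = 143/0.496 = 288 < K2 = 488; K2/α21 = 488/1.01 = 483 > K1 = 143.
Since the inequalities point opposite ways, species 2 can invade but species 1 cannot.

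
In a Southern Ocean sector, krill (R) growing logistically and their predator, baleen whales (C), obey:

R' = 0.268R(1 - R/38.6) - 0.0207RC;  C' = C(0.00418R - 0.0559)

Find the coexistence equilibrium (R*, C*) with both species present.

R* ≈ 13.4, C* ≈ 8.46

From dC/dt = 0 with C > 0: 0.00418R* = 0.0559, so R* = 13.4.
Substitute into dR/dt = 0: 0.268(1 - 13.4/38.6) = 0.0207C*.
The bracket is 0.654, giving C* = 0.175/0.0207 = 8.46.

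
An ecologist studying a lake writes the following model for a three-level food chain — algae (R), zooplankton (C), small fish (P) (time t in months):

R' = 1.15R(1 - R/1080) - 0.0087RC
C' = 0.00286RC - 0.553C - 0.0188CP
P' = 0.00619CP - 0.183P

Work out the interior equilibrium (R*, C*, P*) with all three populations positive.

R* ≈ 838, C* ≈ 29.6, P* ≈ 98.1

From dP/dt = 0: 0.00619C* = 0.183, so C* = 29.6.
From dR/dt = 0: 1.15(1 - R*/1080) = 0.0087·29.6, giving R* = 1080·(1 - 0.224) = 838.
From dC/dt = 0: 0.00286·838 - 0.553 = 0.0188P*, so P* = 1.84/0.0188 = 98.1.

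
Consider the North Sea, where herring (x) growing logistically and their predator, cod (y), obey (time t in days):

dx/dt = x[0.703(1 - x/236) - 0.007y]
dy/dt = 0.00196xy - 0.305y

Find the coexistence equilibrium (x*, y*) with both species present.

From dy/dt = 0 with y > 0: 0.00196x* = 0.305, so x* = 156.
Substitute into dx/dt = 0: 0.703(1 - 156/236) = 0.007y*.
The bracket is 0.341, giving y* = 0.239/0.007 = 34.2.

x* ≈ 156, y* ≈ 34.2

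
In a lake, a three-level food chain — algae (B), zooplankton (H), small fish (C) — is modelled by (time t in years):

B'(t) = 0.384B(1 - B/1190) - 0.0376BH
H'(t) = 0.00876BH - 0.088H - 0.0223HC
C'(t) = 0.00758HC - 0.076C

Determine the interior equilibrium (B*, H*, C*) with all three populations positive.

From dC/dt = 0: 0.00758H* = 0.076, so H* = 10.
From dB/dt = 0: 0.384(1 - B*/1190) = 0.0376·10, giving B* = 1190·(1 - 0.982) = 21.7.
From dH/dt = 0: 0.00876·21.7 - 0.088 = 0.0223C*, so C* = 0.102/0.0223 = 4.58.

B* ≈ 21.7, H* ≈ 10, C* ≈ 4.58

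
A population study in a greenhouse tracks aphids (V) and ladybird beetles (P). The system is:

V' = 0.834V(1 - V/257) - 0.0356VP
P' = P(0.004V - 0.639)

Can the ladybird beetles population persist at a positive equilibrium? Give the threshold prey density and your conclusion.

Threshold V = 160; K > 160, so yes, the predator persists.

The predator equation gives dP/dt > 0 only when V > 0.639/0.004 = 160.
Without the predator, V → K = 257. Since 257 > 160, the predator can invade and persist.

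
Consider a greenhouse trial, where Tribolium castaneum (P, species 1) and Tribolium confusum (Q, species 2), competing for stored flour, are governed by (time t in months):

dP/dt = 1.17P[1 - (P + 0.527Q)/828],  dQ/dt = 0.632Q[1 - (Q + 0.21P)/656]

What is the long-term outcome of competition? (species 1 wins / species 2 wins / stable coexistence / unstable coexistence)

Compare the nullcline intercepts: K1/α12 = 828/0.527 = 1570 > K2 = 656; K2/α21 = 656/0.21 = 3120 > K1 = 828.
Since both inequalities hold, each species can invade when rare, so the interior equilibrium is stable.

stable coexistence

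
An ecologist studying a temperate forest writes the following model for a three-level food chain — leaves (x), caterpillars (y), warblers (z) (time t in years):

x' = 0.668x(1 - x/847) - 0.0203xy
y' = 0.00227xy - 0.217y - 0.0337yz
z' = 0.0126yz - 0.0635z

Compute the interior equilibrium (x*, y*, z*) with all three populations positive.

x* ≈ 717, y* ≈ 5.04, z* ≈ 41.9

From dz/dt = 0: 0.0126y* = 0.0635, so y* = 5.04.
From dx/dt = 0: 0.668(1 - x*/847) = 0.0203·5.04, giving x* = 847·(1 - 0.153) = 717.
From dy/dt = 0: 0.00227·717 - 0.217 = 0.0337z*, so z* = 1.41/0.0337 = 41.9.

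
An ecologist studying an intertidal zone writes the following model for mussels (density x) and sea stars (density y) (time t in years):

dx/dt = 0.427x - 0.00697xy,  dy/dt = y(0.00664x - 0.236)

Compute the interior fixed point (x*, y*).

Set dy/dt = 0 with y > 0: 0.00664x - 0.236 = 0, so x* = 0.236/0.00664 = 35.5.
Set dx/dt = 0 with x > 0: 0.427 - 0.00697y = 0, so y* = 0.427/0.00697 = 61.3.

x* ≈ 35.5, y* ≈ 61.3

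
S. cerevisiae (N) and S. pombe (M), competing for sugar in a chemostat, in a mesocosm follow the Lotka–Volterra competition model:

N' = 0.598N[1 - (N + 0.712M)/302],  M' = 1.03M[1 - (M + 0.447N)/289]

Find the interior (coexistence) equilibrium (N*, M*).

Setting both brackets to zero gives the nullclines N + 0.712M = 302 and 0.447N + M = 289.
Substituting M = 289 - 0.447N into the first: N(1 - 0.712·0.447) = 302 - 0.712·289.
So N* = 96.2/0.682 = 141, and then M* = 289 - 0.447·141 = 226.

N* ≈ 141, M* ≈ 226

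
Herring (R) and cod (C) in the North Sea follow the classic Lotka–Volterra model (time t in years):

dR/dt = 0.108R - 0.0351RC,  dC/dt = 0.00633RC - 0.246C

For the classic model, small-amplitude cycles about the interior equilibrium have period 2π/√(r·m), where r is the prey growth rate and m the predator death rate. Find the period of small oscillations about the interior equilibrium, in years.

Here r = 0.108 and m = 0.246, so r·m = 0.0266.
ω = √0.0266 = 0.163 per year, hence T = 2π/ω ≈ 38.5 years.

T ≈ 38.5 years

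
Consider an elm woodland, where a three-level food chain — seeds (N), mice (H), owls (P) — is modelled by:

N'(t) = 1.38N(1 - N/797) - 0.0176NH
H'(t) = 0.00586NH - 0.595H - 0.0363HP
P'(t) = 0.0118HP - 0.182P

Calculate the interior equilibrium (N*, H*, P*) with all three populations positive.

N* ≈ 640, H* ≈ 15.4, P* ≈ 87

From dP/dt = 0: 0.0118H* = 0.182, so H* = 15.4.
From dN/dt = 0: 1.38(1 - N*/797) = 0.0176·15.4, giving N* = 797·(1 - 0.197) = 640.
From dH/dt = 0: 0.00586·640 - 0.595 = 0.0363P*, so P* = 3.16/0.0363 = 87.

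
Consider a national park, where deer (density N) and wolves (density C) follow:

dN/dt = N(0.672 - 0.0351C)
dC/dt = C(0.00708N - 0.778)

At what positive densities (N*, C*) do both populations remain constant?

N* ≈ 110, C* ≈ 19.1

Set dC/dt = 0 with C > 0: 0.00708N - 0.778 = 0, so N* = 0.778/0.00708 = 110.
Set dN/dt = 0 with N > 0: 0.672 - 0.0351C = 0, so C* = 0.672/0.0351 = 19.1.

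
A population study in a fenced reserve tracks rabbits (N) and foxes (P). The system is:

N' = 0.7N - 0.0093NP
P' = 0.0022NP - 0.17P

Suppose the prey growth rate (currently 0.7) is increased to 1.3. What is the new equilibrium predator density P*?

P* ≈ 140

At the interior fixed point, setting dN/dt = 0 with N > 0 fixes P* = (prey growth rate)/(NP coefficient) — independent of the other coefficients.
With the change, P* = 1.3/0.0093 = 140; it rises from 75.3.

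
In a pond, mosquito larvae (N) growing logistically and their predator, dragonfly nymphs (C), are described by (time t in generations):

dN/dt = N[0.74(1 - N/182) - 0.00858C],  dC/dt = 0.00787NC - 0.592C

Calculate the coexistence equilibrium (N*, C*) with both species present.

N* ≈ 75.2, C* ≈ 50.6

From dC/dt = 0 with C > 0: 0.00787N* = 0.592, so N* = 75.2.
Substitute into dN/dt = 0: 0.74(1 - 75.2/182) = 0.00858C*.
The bracket is 0.587, giving C* = 0.434/0.00858 = 50.6.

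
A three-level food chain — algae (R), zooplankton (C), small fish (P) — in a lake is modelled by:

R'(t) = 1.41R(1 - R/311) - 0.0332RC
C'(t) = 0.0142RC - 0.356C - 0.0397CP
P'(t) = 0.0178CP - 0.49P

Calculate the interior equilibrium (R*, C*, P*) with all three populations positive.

From dP/dt = 0: 0.0178C* = 0.49, so C* = 27.5.
From dR/dt = 0: 1.41(1 - R*/311) = 0.0332·27.5, giving R* = 311·(1 - 0.648) = 109.
From dC/dt = 0: 0.0142·109 - 0.356 = 0.0397P*, so P* = 1.2/0.0397 = 30.2.

R* ≈ 109, C* ≈ 27.5, P* ≈ 30.2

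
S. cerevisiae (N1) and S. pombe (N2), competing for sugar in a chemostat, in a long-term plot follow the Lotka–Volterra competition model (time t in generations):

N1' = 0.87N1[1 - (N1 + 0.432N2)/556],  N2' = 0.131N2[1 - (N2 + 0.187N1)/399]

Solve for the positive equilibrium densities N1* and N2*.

N1* ≈ 417, N2* ≈ 321

Setting both brackets to zero gives the nullclines N1 + 0.432N2 = 556 and 0.187N1 + N2 = 399.
Substituting N2 = 399 - 0.187N1 into the first: N1(1 - 0.432·0.187) = 556 - 0.432·399.
So N1* = 384/0.919 = 417, and then N2* = 399 - 0.187·417 = 321.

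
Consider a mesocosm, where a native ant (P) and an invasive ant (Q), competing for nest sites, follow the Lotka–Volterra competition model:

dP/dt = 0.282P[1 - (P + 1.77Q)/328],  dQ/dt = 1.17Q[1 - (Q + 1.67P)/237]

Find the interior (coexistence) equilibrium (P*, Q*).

P* ≈ 46.8, Q* ≈ 159

Setting both brackets to zero gives the nullclines P + 1.77Q = 328 and 1.67P + Q = 237.
Substituting Q = 237 - 1.67P into the first: P(1 - 1.77·1.67) = 328 - 1.77·237.
So P* = -91.5/-1.96 = 46.8, and then Q* = 237 - 1.67·46.8 = 159.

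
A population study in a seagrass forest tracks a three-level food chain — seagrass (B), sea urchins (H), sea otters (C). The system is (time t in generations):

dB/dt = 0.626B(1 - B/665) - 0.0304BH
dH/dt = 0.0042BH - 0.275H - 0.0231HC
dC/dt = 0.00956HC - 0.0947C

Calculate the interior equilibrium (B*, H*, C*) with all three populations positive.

B* ≈ 345, H* ≈ 9.91, C* ≈ 50.8

From dC/dt = 0: 0.00956H* = 0.0947, so H* = 9.91.
From dB/dt = 0: 0.626(1 - B*/665) = 0.0304·9.91, giving B* = 665·(1 - 0.481) = 345.
From dH/dt = 0: 0.0042·345 - 0.275 = 0.0231C*, so C* = 1.17/0.0231 = 50.8.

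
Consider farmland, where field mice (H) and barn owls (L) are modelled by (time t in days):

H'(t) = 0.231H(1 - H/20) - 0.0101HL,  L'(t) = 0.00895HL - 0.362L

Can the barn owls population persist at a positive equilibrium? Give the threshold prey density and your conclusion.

Threshold H = 40.4; K < 40.4, so no, the predator goes extinct.

The predator equation gives dL/dt > 0 only when H > 0.362/0.00895 = 40.4.
Without the predator, H → K = 20. Since 20 < 40.4, the predator cannot invade.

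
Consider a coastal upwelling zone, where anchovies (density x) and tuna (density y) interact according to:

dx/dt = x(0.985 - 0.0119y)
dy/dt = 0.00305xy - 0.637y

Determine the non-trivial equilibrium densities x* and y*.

x* ≈ 209, y* ≈ 82.8

Set dy/dt = 0 with y > 0: 0.00305x - 0.637 = 0, so x* = 0.637/0.00305 = 209.
Set dx/dt = 0 with x > 0: 0.985 - 0.0119y = 0, so y* = 0.985/0.0119 = 82.8.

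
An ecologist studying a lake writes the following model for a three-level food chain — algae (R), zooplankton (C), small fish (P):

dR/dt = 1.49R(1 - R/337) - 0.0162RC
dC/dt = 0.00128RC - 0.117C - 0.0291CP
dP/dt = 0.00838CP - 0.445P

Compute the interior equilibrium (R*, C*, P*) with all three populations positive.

R* ≈ 142, C* ≈ 53.1, P* ≈ 2.24

From dP/dt = 0: 0.00838C* = 0.445, so C* = 53.1.
From dR/dt = 0: 1.49(1 - R*/337) = 0.0162·53.1, giving R* = 337·(1 - 0.577) = 142.
From dC/dt = 0: 0.00128·142 - 0.117 = 0.0291P*, so P* = 0.0653/0.0291 = 2.24.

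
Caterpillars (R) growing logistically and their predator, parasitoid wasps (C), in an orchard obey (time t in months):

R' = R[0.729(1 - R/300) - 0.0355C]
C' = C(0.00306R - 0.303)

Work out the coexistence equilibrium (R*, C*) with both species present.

From dC/dt = 0 with C > 0: 0.00306R* = 0.303, so R* = 99.
Substitute into dR/dt = 0: 0.729(1 - 99/300) = 0.0355C*.
The bracket is 0.67, giving C* = 0.488/0.0355 = 13.8.

R* ≈ 99, C* ≈ 13.8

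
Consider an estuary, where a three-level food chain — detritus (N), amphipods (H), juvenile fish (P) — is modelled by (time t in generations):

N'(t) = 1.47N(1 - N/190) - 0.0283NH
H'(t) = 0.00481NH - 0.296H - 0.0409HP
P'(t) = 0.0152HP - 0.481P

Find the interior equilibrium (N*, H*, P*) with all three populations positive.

From dP/dt = 0: 0.0152H* = 0.481, so H* = 31.6.
From dN/dt = 0: 1.47(1 - N*/190) = 0.0283·31.6, giving N* = 190·(1 - 0.609) = 74.2.
From dH/dt = 0: 0.00481·74.2 - 0.296 = 0.0409P*, so P* = 0.0611/0.0409 = 1.49.

N* ≈ 74.2, H* ≈ 31.6, P* ≈ 1.49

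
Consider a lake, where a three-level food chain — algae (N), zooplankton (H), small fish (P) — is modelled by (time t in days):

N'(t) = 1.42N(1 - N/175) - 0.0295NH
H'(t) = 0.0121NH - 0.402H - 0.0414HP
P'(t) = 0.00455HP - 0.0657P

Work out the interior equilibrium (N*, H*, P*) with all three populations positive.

From dP/dt = 0: 0.00455H* = 0.0657, so H* = 14.4.
From dN/dt = 0: 1.42(1 - N*/175) = 0.0295·14.4, giving N* = 175·(1 - 0.3) = 123.
From dH/dt = 0: 0.0121·123 - 0.402 = 0.0414P*, so P* = 1.08/0.0414 = 26.1.

N* ≈ 123, H* ≈ 14.4, P* ≈ 26.1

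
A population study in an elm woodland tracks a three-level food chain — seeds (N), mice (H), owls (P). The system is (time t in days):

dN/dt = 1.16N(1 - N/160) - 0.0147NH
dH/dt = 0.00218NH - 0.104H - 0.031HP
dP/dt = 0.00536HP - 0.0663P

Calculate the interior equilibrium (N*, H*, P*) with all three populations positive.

N* ≈ 135, H* ≈ 12.4, P* ≈ 6.13

From dP/dt = 0: 0.00536H* = 0.0663, so H* = 12.4.
From dN/dt = 0: 1.16(1 - N*/160) = 0.0147·12.4, giving N* = 160·(1 - 0.157) = 135.
From dH/dt = 0: 0.00218·135 - 0.104 = 0.031P*, so P* = 0.19/0.031 = 6.13.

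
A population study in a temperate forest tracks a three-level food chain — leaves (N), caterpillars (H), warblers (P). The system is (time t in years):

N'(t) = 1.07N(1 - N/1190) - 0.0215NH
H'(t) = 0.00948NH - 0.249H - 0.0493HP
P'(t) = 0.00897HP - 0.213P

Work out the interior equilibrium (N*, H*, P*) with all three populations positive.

From dP/dt = 0: 0.00897H* = 0.213, so H* = 23.7.
From dN/dt = 0: 1.07(1 - N*/1190) = 0.0215·23.7, giving N* = 1190·(1 - 0.477) = 622.
From dH/dt = 0: 0.00948·622 - 0.249 = 0.0493P*, so P* = 5.65/0.0493 = 115.

N* ≈ 622, H* ≈ 23.7, P* ≈ 115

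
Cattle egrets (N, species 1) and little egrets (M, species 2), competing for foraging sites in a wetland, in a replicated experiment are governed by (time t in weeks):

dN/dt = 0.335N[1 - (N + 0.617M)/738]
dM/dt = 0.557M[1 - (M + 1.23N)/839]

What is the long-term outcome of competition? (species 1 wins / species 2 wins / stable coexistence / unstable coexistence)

Compare the nullcline intercepts: K1/α12 = 738/0.617 = 1200 > K2 = 839; K2/α21 = 839/1.23 = 682 < K1 = 738.
Since the inequalities point opposite ways, species 1 can invade but species 2 cannot.

species 1 excludes species 2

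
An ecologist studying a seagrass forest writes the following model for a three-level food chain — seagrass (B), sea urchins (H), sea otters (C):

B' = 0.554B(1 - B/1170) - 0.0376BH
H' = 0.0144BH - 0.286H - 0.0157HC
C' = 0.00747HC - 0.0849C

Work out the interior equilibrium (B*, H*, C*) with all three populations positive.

B* ≈ 267, H* ≈ 11.4, C* ≈ 227

From dC/dt = 0: 0.00747H* = 0.0849, so H* = 11.4.
From dB/dt = 0: 0.554(1 - B*/1170) = 0.0376·11.4, giving B* = 1170·(1 - 0.771) = 267.
From dH/dt = 0: 0.0144·267 - 0.286 = 0.0157C*, so C* = 3.57/0.0157 = 227.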